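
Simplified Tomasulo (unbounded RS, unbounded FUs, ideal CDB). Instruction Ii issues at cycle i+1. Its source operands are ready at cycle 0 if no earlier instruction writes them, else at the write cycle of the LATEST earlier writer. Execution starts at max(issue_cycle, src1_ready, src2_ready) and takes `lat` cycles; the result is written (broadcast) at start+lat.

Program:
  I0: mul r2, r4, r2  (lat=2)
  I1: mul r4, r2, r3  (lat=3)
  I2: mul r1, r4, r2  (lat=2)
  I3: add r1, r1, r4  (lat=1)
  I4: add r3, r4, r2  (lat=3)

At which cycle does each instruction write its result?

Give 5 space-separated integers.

I0 mul r2: issue@1 deps=(None,None) exec_start@1 write@3
I1 mul r4: issue@2 deps=(0,None) exec_start@3 write@6
I2 mul r1: issue@3 deps=(1,0) exec_start@6 write@8
I3 add r1: issue@4 deps=(2,1) exec_start@8 write@9
I4 add r3: issue@5 deps=(1,0) exec_start@6 write@9

Answer: 3 6 8 9 9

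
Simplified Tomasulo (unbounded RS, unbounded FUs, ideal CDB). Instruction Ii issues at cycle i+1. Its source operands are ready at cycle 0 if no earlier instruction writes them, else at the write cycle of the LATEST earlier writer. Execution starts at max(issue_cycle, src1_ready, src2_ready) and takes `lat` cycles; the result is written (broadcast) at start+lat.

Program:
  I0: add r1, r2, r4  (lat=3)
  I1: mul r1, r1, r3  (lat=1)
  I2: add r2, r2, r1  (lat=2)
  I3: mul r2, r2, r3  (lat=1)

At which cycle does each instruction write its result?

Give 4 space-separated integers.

I0 add r1: issue@1 deps=(None,None) exec_start@1 write@4
I1 mul r1: issue@2 deps=(0,None) exec_start@4 write@5
I2 add r2: issue@3 deps=(None,1) exec_start@5 write@7
I3 mul r2: issue@4 deps=(2,None) exec_start@7 write@8

Answer: 4 5 7 8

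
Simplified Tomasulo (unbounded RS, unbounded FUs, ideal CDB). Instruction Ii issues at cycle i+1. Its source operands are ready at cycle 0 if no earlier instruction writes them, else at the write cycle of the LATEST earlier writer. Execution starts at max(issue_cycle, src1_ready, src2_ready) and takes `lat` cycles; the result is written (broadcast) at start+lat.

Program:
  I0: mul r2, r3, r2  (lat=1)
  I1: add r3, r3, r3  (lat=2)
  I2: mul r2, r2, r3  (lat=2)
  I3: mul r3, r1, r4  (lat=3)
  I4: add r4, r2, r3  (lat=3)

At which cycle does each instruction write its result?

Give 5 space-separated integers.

Answer: 2 4 6 7 10

Derivation:
I0 mul r2: issue@1 deps=(None,None) exec_start@1 write@2
I1 add r3: issue@2 deps=(None,None) exec_start@2 write@4
I2 mul r2: issue@3 deps=(0,1) exec_start@4 write@6
I3 mul r3: issue@4 deps=(None,None) exec_start@4 write@7
I4 add r4: issue@5 deps=(2,3) exec_start@7 write@10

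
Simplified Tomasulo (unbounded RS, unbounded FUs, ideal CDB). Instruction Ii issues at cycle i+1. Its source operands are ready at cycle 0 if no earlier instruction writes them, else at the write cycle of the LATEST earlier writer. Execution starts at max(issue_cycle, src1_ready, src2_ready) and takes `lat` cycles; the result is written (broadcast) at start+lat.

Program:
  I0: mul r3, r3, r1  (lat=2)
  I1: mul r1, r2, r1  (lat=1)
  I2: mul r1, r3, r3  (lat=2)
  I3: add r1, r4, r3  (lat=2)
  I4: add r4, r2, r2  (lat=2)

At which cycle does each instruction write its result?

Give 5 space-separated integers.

Answer: 3 3 5 6 7

Derivation:
I0 mul r3: issue@1 deps=(None,None) exec_start@1 write@3
I1 mul r1: issue@2 deps=(None,None) exec_start@2 write@3
I2 mul r1: issue@3 deps=(0,0) exec_start@3 write@5
I3 add r1: issue@4 deps=(None,0) exec_start@4 write@6
I4 add r4: issue@5 deps=(None,None) exec_start@5 write@7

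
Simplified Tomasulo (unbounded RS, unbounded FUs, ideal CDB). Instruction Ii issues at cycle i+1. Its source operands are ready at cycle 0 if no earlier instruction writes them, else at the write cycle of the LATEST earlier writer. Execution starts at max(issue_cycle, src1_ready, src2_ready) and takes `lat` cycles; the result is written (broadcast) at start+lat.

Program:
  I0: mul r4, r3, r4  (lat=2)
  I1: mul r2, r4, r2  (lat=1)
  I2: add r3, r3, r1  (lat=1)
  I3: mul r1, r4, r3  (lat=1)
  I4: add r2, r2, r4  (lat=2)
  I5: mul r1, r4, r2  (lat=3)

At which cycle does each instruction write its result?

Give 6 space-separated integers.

I0 mul r4: issue@1 deps=(None,None) exec_start@1 write@3
I1 mul r2: issue@2 deps=(0,None) exec_start@3 write@4
I2 add r3: issue@3 deps=(None,None) exec_start@3 write@4
I3 mul r1: issue@4 deps=(0,2) exec_start@4 write@5
I4 add r2: issue@5 deps=(1,0) exec_start@5 write@7
I5 mul r1: issue@6 deps=(0,4) exec_start@7 write@10

Answer: 3 4 4 5 7 10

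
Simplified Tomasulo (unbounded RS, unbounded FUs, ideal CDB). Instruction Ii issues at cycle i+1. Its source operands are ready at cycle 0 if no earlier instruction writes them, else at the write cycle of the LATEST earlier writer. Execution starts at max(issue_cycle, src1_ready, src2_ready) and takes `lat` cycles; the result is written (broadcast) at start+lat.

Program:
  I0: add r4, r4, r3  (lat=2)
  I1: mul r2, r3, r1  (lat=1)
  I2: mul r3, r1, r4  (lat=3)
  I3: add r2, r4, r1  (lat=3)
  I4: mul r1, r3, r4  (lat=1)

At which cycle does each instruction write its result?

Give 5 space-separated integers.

I0 add r4: issue@1 deps=(None,None) exec_start@1 write@3
I1 mul r2: issue@2 deps=(None,None) exec_start@2 write@3
I2 mul r3: issue@3 deps=(None,0) exec_start@3 write@6
I3 add r2: issue@4 deps=(0,None) exec_start@4 write@7
I4 mul r1: issue@5 deps=(2,0) exec_start@6 write@7

Answer: 3 3 6 7 7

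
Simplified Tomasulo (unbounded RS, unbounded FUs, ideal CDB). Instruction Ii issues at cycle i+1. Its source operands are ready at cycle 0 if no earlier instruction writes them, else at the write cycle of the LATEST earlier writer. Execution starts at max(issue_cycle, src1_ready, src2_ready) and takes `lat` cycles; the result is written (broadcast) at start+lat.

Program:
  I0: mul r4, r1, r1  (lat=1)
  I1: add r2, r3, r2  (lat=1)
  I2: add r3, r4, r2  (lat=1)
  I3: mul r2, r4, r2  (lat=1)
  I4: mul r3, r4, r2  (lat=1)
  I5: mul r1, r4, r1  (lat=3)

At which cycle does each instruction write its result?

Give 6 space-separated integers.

I0 mul r4: issue@1 deps=(None,None) exec_start@1 write@2
I1 add r2: issue@2 deps=(None,None) exec_start@2 write@3
I2 add r3: issue@3 deps=(0,1) exec_start@3 write@4
I3 mul r2: issue@4 deps=(0,1) exec_start@4 write@5
I4 mul r3: issue@5 deps=(0,3) exec_start@5 write@6
I5 mul r1: issue@6 deps=(0,None) exec_start@6 write@9

Answer: 2 3 4 5 6 9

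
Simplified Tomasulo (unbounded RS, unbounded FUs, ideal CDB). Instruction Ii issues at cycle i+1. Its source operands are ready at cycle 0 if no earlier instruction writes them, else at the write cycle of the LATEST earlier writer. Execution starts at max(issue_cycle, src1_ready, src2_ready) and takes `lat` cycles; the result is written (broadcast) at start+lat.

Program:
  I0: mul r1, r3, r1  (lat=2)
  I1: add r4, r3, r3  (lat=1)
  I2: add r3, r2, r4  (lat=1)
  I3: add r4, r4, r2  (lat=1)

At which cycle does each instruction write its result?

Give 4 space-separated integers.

Answer: 3 3 4 5

Derivation:
I0 mul r1: issue@1 deps=(None,None) exec_start@1 write@3
I1 add r4: issue@2 deps=(None,None) exec_start@2 write@3
I2 add r3: issue@3 deps=(None,1) exec_start@3 write@4
I3 add r4: issue@4 deps=(1,None) exec_start@4 write@5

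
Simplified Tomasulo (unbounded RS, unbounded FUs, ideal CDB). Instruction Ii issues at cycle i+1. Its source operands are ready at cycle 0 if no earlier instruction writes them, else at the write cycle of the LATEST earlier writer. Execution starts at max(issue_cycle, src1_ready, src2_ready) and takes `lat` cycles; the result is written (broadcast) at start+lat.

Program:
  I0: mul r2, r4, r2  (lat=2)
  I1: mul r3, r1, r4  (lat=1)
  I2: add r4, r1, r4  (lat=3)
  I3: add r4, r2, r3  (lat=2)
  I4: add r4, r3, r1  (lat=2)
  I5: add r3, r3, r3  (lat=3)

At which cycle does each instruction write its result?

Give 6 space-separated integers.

Answer: 3 3 6 6 7 9

Derivation:
I0 mul r2: issue@1 deps=(None,None) exec_start@1 write@3
I1 mul r3: issue@2 deps=(None,None) exec_start@2 write@3
I2 add r4: issue@3 deps=(None,None) exec_start@3 write@6
I3 add r4: issue@4 deps=(0,1) exec_start@4 write@6
I4 add r4: issue@5 deps=(1,None) exec_start@5 write@7
I5 add r3: issue@6 deps=(1,1) exec_start@6 write@9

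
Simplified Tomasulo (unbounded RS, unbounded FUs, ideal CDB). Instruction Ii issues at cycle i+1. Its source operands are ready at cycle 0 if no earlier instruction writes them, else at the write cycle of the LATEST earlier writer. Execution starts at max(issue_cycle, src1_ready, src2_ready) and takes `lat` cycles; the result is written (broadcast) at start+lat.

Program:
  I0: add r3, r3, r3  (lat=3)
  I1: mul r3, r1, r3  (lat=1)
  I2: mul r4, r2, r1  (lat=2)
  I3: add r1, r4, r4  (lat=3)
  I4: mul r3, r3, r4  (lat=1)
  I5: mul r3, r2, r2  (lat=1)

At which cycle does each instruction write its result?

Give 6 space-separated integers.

Answer: 4 5 5 8 6 7

Derivation:
I0 add r3: issue@1 deps=(None,None) exec_start@1 write@4
I1 mul r3: issue@2 deps=(None,0) exec_start@4 write@5
I2 mul r4: issue@3 deps=(None,None) exec_start@3 write@5
I3 add r1: issue@4 deps=(2,2) exec_start@5 write@8
I4 mul r3: issue@5 deps=(1,2) exec_start@5 write@6
I5 mul r3: issue@6 deps=(None,None) exec_start@6 write@7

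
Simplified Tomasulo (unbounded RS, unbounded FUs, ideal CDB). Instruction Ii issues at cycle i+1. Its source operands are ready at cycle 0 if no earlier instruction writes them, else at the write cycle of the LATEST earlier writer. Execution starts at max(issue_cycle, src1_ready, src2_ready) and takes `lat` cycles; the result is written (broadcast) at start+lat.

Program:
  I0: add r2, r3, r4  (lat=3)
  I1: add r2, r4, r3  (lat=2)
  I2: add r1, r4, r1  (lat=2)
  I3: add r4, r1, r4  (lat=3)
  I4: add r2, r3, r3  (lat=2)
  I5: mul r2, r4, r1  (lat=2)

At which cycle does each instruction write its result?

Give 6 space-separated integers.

I0 add r2: issue@1 deps=(None,None) exec_start@1 write@4
I1 add r2: issue@2 deps=(None,None) exec_start@2 write@4
I2 add r1: issue@3 deps=(None,None) exec_start@3 write@5
I3 add r4: issue@4 deps=(2,None) exec_start@5 write@8
I4 add r2: issue@5 deps=(None,None) exec_start@5 write@7
I5 mul r2: issue@6 deps=(3,2) exec_start@8 write@10

Answer: 4 4 5 8 7 10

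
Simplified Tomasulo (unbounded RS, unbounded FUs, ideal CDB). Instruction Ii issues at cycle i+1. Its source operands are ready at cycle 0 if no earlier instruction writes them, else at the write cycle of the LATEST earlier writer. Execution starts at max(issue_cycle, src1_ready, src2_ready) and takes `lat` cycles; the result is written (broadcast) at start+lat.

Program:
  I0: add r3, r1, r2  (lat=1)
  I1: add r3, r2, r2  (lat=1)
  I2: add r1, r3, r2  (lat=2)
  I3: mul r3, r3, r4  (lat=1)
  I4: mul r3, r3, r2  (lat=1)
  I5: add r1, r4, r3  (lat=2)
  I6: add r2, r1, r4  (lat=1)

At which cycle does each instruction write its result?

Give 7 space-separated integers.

Answer: 2 3 5 5 6 8 9

Derivation:
I0 add r3: issue@1 deps=(None,None) exec_start@1 write@2
I1 add r3: issue@2 deps=(None,None) exec_start@2 write@3
I2 add r1: issue@3 deps=(1,None) exec_start@3 write@5
I3 mul r3: issue@4 deps=(1,None) exec_start@4 write@5
I4 mul r3: issue@5 deps=(3,None) exec_start@5 write@6
I5 add r1: issue@6 deps=(None,4) exec_start@6 write@8
I6 add r2: issue@7 deps=(5,None) exec_start@8 write@9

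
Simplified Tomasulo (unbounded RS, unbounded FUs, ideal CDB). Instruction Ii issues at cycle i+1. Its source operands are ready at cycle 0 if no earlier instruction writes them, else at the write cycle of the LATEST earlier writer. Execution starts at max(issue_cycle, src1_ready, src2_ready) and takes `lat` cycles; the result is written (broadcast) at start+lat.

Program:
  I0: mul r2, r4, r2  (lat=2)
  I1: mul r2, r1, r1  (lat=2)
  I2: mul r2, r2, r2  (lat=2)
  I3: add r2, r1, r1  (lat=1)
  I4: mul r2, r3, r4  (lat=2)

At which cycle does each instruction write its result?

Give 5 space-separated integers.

I0 mul r2: issue@1 deps=(None,None) exec_start@1 write@3
I1 mul r2: issue@2 deps=(None,None) exec_start@2 write@4
I2 mul r2: issue@3 deps=(1,1) exec_start@4 write@6
I3 add r2: issue@4 deps=(None,None) exec_start@4 write@5
I4 mul r2: issue@5 deps=(None,None) exec_start@5 write@7

Answer: 3 4 6 5 7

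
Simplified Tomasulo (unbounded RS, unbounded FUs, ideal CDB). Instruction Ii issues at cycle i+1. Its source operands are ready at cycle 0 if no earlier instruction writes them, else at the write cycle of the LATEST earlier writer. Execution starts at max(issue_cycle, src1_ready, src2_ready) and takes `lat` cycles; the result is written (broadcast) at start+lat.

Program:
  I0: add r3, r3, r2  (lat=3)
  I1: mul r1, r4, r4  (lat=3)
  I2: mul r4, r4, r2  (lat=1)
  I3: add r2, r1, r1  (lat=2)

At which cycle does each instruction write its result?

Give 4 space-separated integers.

Answer: 4 5 4 7

Derivation:
I0 add r3: issue@1 deps=(None,None) exec_start@1 write@4
I1 mul r1: issue@2 deps=(None,None) exec_start@2 write@5
I2 mul r4: issue@3 deps=(None,None) exec_start@3 write@4
I3 add r2: issue@4 deps=(1,1) exec_start@5 write@7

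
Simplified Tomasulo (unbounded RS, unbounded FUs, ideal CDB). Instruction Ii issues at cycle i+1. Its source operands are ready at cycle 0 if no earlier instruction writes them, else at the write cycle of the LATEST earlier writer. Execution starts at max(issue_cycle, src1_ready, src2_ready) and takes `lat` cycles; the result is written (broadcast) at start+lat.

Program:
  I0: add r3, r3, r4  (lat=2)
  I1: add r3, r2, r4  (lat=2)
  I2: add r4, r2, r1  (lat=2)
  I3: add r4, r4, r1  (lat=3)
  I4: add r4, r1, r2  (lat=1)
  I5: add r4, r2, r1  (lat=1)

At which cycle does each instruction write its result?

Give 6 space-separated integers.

I0 add r3: issue@1 deps=(None,None) exec_start@1 write@3
I1 add r3: issue@2 deps=(None,None) exec_start@2 write@4
I2 add r4: issue@3 deps=(None,None) exec_start@3 write@5
I3 add r4: issue@4 deps=(2,None) exec_start@5 write@8
I4 add r4: issue@5 deps=(None,None) exec_start@5 write@6
I5 add r4: issue@6 deps=(None,None) exec_start@6 write@7

Answer: 3 4 5 8 6 7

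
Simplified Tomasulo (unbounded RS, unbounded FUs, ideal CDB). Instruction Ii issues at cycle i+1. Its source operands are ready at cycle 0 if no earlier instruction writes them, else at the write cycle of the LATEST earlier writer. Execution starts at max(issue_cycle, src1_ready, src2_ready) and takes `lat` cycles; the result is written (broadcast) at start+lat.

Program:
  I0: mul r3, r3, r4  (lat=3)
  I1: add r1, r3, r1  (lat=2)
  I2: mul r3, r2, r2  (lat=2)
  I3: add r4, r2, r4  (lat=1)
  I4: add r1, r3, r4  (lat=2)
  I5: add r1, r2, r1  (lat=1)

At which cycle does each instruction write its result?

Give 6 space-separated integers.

I0 mul r3: issue@1 deps=(None,None) exec_start@1 write@4
I1 add r1: issue@2 deps=(0,None) exec_start@4 write@6
I2 mul r3: issue@3 deps=(None,None) exec_start@3 write@5
I3 add r4: issue@4 deps=(None,None) exec_start@4 write@5
I4 add r1: issue@5 deps=(2,3) exec_start@5 write@7
I5 add r1: issue@6 deps=(None,4) exec_start@7 write@8

Answer: 4 6 5 5 7 8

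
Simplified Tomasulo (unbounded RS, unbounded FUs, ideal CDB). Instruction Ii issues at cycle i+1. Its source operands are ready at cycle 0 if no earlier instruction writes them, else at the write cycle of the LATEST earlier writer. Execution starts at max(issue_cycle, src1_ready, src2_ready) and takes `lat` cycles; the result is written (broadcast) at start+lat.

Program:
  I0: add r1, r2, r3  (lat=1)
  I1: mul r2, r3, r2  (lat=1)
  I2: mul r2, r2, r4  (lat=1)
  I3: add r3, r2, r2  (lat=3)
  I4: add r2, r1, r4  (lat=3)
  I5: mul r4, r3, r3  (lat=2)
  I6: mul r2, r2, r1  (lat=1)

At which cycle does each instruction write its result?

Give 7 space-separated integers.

I0 add r1: issue@1 deps=(None,None) exec_start@1 write@2
I1 mul r2: issue@2 deps=(None,None) exec_start@2 write@3
I2 mul r2: issue@3 deps=(1,None) exec_start@3 write@4
I3 add r3: issue@4 deps=(2,2) exec_start@4 write@7
I4 add r2: issue@5 deps=(0,None) exec_start@5 write@8
I5 mul r4: issue@6 deps=(3,3) exec_start@7 write@9
I6 mul r2: issue@7 deps=(4,0) exec_start@8 write@9

Answer: 2 3 4 7 8 9 9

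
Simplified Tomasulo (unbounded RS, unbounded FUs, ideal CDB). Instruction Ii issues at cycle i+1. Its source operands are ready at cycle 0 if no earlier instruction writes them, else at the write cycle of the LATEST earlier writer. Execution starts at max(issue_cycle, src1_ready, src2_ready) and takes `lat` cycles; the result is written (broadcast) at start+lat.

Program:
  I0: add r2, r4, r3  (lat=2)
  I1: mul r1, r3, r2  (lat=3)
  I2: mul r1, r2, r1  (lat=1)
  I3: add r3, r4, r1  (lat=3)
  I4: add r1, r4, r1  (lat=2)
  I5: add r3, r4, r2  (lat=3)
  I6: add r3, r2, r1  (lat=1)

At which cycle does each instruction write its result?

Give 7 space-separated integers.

Answer: 3 6 7 10 9 9 10

Derivation:
I0 add r2: issue@1 deps=(None,None) exec_start@1 write@3
I1 mul r1: issue@2 deps=(None,0) exec_start@3 write@6
I2 mul r1: issue@3 deps=(0,1) exec_start@6 write@7
I3 add r3: issue@4 deps=(None,2) exec_start@7 write@10
I4 add r1: issue@5 deps=(None,2) exec_start@7 write@9
I5 add r3: issue@6 deps=(None,0) exec_start@6 write@9
I6 add r3: issue@7 deps=(0,4) exec_start@9 write@10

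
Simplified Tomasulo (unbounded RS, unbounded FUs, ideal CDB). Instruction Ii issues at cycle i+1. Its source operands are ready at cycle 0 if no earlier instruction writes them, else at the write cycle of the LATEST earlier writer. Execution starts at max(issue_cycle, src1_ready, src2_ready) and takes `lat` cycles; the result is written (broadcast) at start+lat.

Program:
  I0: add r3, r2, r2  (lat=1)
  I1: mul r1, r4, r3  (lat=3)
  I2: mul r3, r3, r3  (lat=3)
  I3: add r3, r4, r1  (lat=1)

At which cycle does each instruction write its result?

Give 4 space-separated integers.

I0 add r3: issue@1 deps=(None,None) exec_start@1 write@2
I1 mul r1: issue@2 deps=(None,0) exec_start@2 write@5
I2 mul r3: issue@3 deps=(0,0) exec_start@3 write@6
I3 add r3: issue@4 deps=(None,1) exec_start@5 write@6

Answer: 2 5 6 6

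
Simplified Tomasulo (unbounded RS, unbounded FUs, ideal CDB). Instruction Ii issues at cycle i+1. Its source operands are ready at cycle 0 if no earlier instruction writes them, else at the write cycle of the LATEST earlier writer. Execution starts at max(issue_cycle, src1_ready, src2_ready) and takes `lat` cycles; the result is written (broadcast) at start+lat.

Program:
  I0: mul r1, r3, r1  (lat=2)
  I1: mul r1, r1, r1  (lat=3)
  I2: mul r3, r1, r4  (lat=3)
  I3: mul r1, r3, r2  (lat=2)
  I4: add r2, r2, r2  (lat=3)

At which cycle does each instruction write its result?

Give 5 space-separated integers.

Answer: 3 6 9 11 8

Derivation:
I0 mul r1: issue@1 deps=(None,None) exec_start@1 write@3
I1 mul r1: issue@2 deps=(0,0) exec_start@3 write@6
I2 mul r3: issue@3 deps=(1,None) exec_start@6 write@9
I3 mul r1: issue@4 deps=(2,None) exec_start@9 write@11
I4 add r2: issue@5 deps=(None,None) exec_start@5 write@8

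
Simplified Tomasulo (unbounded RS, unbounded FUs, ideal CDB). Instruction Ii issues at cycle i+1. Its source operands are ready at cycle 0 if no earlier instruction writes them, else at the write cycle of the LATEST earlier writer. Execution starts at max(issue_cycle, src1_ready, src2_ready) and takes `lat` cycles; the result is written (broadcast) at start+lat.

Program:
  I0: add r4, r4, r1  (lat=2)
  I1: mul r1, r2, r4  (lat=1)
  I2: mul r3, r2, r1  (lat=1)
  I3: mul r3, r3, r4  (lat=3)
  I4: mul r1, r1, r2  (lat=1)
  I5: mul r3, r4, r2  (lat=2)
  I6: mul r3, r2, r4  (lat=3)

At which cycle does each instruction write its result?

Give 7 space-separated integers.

I0 add r4: issue@1 deps=(None,None) exec_start@1 write@3
I1 mul r1: issue@2 deps=(None,0) exec_start@3 write@4
I2 mul r3: issue@3 deps=(None,1) exec_start@4 write@5
I3 mul r3: issue@4 deps=(2,0) exec_start@5 write@8
I4 mul r1: issue@5 deps=(1,None) exec_start@5 write@6
I5 mul r3: issue@6 deps=(0,None) exec_start@6 write@8
I6 mul r3: issue@7 deps=(None,0) exec_start@7 write@10

Answer: 3 4 5 8 6 8 10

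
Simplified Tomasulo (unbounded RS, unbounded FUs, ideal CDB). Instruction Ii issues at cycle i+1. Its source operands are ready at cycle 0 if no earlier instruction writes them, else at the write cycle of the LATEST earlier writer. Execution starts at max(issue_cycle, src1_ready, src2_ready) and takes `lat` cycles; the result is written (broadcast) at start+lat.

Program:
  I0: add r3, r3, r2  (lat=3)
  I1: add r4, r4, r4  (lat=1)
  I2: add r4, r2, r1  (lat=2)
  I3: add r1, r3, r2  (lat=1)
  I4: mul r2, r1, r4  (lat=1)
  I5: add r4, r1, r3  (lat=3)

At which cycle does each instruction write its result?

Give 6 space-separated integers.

Answer: 4 3 5 5 6 9

Derivation:
I0 add r3: issue@1 deps=(None,None) exec_start@1 write@4
I1 add r4: issue@2 deps=(None,None) exec_start@2 write@3
I2 add r4: issue@3 deps=(None,None) exec_start@3 write@5
I3 add r1: issue@4 deps=(0,None) exec_start@4 write@5
I4 mul r2: issue@5 deps=(3,2) exec_start@5 write@6
I5 add r4: issue@6 deps=(3,0) exec_start@6 write@9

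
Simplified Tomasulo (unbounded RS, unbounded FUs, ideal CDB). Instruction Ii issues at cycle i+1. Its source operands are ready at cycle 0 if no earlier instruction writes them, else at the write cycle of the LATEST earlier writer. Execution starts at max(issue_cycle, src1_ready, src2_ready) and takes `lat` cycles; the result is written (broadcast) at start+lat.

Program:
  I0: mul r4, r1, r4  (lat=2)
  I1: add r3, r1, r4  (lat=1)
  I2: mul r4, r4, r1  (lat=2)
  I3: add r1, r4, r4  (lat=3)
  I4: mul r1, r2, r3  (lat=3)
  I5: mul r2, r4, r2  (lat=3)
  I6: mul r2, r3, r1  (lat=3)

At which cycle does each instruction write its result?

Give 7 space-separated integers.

Answer: 3 4 5 8 8 9 11

Derivation:
I0 mul r4: issue@1 deps=(None,None) exec_start@1 write@3
I1 add r3: issue@2 deps=(None,0) exec_start@3 write@4
I2 mul r4: issue@3 deps=(0,None) exec_start@3 write@5
I3 add r1: issue@4 deps=(2,2) exec_start@5 write@8
I4 mul r1: issue@5 deps=(None,1) exec_start@5 write@8
I5 mul r2: issue@6 deps=(2,None) exec_start@6 write@9
I6 mul r2: issue@7 deps=(1,4) exec_start@8 write@11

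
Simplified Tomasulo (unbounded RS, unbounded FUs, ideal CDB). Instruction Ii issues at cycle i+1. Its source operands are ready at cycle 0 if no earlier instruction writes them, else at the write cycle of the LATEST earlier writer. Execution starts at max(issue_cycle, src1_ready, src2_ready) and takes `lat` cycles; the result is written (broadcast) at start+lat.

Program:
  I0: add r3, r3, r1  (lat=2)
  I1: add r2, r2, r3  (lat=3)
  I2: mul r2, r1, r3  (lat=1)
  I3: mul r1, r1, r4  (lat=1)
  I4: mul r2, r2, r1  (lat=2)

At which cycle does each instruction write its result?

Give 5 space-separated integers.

I0 add r3: issue@1 deps=(None,None) exec_start@1 write@3
I1 add r2: issue@2 deps=(None,0) exec_start@3 write@6
I2 mul r2: issue@3 deps=(None,0) exec_start@3 write@4
I3 mul r1: issue@4 deps=(None,None) exec_start@4 write@5
I4 mul r2: issue@5 deps=(2,3) exec_start@5 write@7

Answer: 3 6 4 5 7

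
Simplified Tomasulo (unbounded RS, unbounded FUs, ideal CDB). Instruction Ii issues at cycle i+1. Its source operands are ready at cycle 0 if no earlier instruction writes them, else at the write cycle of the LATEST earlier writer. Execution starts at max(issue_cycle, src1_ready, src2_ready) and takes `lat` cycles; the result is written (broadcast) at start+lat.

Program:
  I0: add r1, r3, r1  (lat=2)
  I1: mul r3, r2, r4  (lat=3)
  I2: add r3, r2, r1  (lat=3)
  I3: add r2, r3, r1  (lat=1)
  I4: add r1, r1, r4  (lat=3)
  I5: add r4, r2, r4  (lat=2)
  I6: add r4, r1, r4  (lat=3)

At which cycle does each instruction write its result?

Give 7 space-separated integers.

I0 add r1: issue@1 deps=(None,None) exec_start@1 write@3
I1 mul r3: issue@2 deps=(None,None) exec_start@2 write@5
I2 add r3: issue@3 deps=(None,0) exec_start@3 write@6
I3 add r2: issue@4 deps=(2,0) exec_start@6 write@7
I4 add r1: issue@5 deps=(0,None) exec_start@5 write@8
I5 add r4: issue@6 deps=(3,None) exec_start@7 write@9
I6 add r4: issue@7 deps=(4,5) exec_start@9 write@12

Answer: 3 5 6 7 8 9 12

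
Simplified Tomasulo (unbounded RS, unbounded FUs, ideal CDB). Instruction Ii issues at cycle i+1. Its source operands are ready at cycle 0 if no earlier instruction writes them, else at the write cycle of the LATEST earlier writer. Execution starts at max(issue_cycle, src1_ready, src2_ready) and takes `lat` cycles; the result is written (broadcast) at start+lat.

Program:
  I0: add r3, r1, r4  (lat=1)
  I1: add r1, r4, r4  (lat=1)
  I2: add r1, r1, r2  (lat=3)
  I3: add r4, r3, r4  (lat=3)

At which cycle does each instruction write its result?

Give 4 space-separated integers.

I0 add r3: issue@1 deps=(None,None) exec_start@1 write@2
I1 add r1: issue@2 deps=(None,None) exec_start@2 write@3
I2 add r1: issue@3 deps=(1,None) exec_start@3 write@6
I3 add r4: issue@4 deps=(0,None) exec_start@4 write@7

Answer: 2 3 6 7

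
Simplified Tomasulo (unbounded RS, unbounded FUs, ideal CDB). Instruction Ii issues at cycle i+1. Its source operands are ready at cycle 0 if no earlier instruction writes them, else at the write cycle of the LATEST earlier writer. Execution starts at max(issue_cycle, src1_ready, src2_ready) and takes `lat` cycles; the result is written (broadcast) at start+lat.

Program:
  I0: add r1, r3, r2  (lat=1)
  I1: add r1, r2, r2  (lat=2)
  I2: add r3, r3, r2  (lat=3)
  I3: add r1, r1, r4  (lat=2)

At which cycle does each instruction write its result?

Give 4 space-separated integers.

Answer: 2 4 6 6

Derivation:
I0 add r1: issue@1 deps=(None,None) exec_start@1 write@2
I1 add r1: issue@2 deps=(None,None) exec_start@2 write@4
I2 add r3: issue@3 deps=(None,None) exec_start@3 write@6
I3 add r1: issue@4 deps=(1,None) exec_start@4 write@6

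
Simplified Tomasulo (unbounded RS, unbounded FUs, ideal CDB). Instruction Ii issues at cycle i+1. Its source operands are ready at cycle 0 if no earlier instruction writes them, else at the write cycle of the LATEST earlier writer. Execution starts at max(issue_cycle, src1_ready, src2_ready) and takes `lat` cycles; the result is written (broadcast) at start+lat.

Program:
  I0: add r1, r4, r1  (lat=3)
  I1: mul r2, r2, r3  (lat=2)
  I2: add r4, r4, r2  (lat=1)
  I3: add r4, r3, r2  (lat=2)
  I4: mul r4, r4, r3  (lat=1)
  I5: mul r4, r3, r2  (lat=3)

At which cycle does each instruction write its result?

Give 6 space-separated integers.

I0 add r1: issue@1 deps=(None,None) exec_start@1 write@4
I1 mul r2: issue@2 deps=(None,None) exec_start@2 write@4
I2 add r4: issue@3 deps=(None,1) exec_start@4 write@5
I3 add r4: issue@4 deps=(None,1) exec_start@4 write@6
I4 mul r4: issue@5 deps=(3,None) exec_start@6 write@7
I5 mul r4: issue@6 deps=(None,1) exec_start@6 write@9

Answer: 4 4 5 6 7 9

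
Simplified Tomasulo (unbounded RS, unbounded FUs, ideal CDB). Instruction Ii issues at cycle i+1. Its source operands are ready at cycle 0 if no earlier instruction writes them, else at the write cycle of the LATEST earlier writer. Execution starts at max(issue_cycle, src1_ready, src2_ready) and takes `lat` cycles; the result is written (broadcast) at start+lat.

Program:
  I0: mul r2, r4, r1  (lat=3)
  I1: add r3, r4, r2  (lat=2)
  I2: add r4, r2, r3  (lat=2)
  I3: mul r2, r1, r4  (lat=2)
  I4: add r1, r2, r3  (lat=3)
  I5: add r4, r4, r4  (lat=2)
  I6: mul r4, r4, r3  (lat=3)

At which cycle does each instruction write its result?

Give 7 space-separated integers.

Answer: 4 6 8 10 13 10 13

Derivation:
I0 mul r2: issue@1 deps=(None,None) exec_start@1 write@4
I1 add r3: issue@2 deps=(None,0) exec_start@4 write@6
I2 add r4: issue@3 deps=(0,1) exec_start@6 write@8
I3 mul r2: issue@4 deps=(None,2) exec_start@8 write@10
I4 add r1: issue@5 deps=(3,1) exec_start@10 write@13
I5 add r4: issue@6 deps=(2,2) exec_start@8 write@10
I6 mul r4: issue@7 deps=(5,1) exec_start@10 write@13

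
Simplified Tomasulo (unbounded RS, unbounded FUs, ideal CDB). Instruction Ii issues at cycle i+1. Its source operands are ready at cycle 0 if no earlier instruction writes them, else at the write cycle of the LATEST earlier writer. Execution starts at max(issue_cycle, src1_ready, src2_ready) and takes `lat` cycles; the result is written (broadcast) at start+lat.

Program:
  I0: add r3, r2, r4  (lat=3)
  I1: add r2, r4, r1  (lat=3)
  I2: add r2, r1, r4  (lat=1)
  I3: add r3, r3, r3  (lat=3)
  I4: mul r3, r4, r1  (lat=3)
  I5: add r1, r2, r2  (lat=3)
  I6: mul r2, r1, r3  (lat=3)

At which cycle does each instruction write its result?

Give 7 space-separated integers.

I0 add r3: issue@1 deps=(None,None) exec_start@1 write@4
I1 add r2: issue@2 deps=(None,None) exec_start@2 write@5
I2 add r2: issue@3 deps=(None,None) exec_start@3 write@4
I3 add r3: issue@4 deps=(0,0) exec_start@4 write@7
I4 mul r3: issue@5 deps=(None,None) exec_start@5 write@8
I5 add r1: issue@6 deps=(2,2) exec_start@6 write@9
I6 mul r2: issue@7 deps=(5,4) exec_start@9 write@12

Answer: 4 5 4 7 8 9 12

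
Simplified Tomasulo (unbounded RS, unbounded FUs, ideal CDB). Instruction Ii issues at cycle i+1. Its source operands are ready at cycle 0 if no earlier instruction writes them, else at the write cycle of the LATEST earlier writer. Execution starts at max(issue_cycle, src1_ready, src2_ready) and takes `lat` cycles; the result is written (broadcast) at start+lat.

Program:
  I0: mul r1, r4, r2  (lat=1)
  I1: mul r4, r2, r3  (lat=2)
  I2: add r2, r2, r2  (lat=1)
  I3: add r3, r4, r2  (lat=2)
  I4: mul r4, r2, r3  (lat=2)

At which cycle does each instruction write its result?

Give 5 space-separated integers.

I0 mul r1: issue@1 deps=(None,None) exec_start@1 write@2
I1 mul r4: issue@2 deps=(None,None) exec_start@2 write@4
I2 add r2: issue@3 deps=(None,None) exec_start@3 write@4
I3 add r3: issue@4 deps=(1,2) exec_start@4 write@6
I4 mul r4: issue@5 deps=(2,3) exec_start@6 write@8

Answer: 2 4 4 6 8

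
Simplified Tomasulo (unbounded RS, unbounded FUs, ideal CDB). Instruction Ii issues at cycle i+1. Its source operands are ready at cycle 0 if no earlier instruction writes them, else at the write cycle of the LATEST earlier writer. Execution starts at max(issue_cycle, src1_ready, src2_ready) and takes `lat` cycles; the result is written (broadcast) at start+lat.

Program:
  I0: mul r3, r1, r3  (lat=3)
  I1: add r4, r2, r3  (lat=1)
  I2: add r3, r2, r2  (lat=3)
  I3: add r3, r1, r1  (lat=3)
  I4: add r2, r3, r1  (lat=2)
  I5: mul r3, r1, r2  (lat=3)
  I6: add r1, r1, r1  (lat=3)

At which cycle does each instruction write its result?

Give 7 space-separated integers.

Answer: 4 5 6 7 9 12 10

Derivation:
I0 mul r3: issue@1 deps=(None,None) exec_start@1 write@4
I1 add r4: issue@2 deps=(None,0) exec_start@4 write@5
I2 add r3: issue@3 deps=(None,None) exec_start@3 write@6
I3 add r3: issue@4 deps=(None,None) exec_start@4 write@7
I4 add r2: issue@5 deps=(3,None) exec_start@7 write@9
I5 mul r3: issue@6 deps=(None,4) exec_start@9 write@12
I6 add r1: issue@7 deps=(None,None) exec_start@7 write@10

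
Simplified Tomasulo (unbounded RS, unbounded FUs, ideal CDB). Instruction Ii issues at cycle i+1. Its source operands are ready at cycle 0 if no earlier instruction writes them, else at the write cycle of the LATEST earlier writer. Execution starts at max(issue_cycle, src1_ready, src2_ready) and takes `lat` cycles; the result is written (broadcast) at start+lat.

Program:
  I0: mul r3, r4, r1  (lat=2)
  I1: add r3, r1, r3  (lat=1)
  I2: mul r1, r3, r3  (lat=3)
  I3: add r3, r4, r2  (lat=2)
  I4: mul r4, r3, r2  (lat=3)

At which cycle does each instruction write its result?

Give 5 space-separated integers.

Answer: 3 4 7 6 9

Derivation:
I0 mul r3: issue@1 deps=(None,None) exec_start@1 write@3
I1 add r3: issue@2 deps=(None,0) exec_start@3 write@4
I2 mul r1: issue@3 deps=(1,1) exec_start@4 write@7
I3 add r3: issue@4 deps=(None,None) exec_start@4 write@6
I4 mul r4: issue@5 deps=(3,None) exec_start@6 write@9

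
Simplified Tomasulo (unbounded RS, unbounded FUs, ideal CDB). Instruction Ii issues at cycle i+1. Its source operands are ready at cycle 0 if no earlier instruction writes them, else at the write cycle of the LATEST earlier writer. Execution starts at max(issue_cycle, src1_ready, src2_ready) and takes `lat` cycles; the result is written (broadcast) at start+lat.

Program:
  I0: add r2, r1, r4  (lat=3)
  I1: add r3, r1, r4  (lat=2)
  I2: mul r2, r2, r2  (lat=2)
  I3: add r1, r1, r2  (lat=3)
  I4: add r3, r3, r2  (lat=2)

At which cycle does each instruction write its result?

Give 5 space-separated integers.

I0 add r2: issue@1 deps=(None,None) exec_start@1 write@4
I1 add r3: issue@2 deps=(None,None) exec_start@2 write@4
I2 mul r2: issue@3 deps=(0,0) exec_start@4 write@6
I3 add r1: issue@4 deps=(None,2) exec_start@6 write@9
I4 add r3: issue@5 deps=(1,2) exec_start@6 write@8

Answer: 4 4 6 9 8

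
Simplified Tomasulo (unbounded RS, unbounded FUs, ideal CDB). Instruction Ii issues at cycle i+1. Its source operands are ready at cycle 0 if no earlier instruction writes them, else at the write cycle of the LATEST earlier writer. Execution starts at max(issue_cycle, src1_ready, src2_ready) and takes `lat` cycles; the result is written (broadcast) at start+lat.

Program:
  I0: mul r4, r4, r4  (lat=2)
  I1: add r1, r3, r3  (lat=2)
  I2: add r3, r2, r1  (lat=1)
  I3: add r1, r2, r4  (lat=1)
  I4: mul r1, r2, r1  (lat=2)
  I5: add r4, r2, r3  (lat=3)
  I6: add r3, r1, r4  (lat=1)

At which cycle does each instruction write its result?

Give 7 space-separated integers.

Answer: 3 4 5 5 7 9 10

Derivation:
I0 mul r4: issue@1 deps=(None,None) exec_start@1 write@3
I1 add r1: issue@2 deps=(None,None) exec_start@2 write@4
I2 add r3: issue@3 deps=(None,1) exec_start@4 write@5
I3 add r1: issue@4 deps=(None,0) exec_start@4 write@5
I4 mul r1: issue@5 deps=(None,3) exec_start@5 write@7
I5 add r4: issue@6 deps=(None,2) exec_start@6 write@9
I6 add r3: issue@7 deps=(4,5) exec_start@9 write@10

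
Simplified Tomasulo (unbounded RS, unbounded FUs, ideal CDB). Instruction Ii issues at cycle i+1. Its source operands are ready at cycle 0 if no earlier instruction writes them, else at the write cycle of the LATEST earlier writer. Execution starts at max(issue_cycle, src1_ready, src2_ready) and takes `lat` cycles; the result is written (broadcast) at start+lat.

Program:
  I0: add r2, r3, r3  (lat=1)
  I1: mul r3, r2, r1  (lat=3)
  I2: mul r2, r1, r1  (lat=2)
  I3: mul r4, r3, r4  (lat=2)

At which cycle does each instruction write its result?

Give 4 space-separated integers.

Answer: 2 5 5 7

Derivation:
I0 add r2: issue@1 deps=(None,None) exec_start@1 write@2
I1 mul r3: issue@2 deps=(0,None) exec_start@2 write@5
I2 mul r2: issue@3 deps=(None,None) exec_start@3 write@5
I3 mul r4: issue@4 deps=(1,None) exec_start@5 write@7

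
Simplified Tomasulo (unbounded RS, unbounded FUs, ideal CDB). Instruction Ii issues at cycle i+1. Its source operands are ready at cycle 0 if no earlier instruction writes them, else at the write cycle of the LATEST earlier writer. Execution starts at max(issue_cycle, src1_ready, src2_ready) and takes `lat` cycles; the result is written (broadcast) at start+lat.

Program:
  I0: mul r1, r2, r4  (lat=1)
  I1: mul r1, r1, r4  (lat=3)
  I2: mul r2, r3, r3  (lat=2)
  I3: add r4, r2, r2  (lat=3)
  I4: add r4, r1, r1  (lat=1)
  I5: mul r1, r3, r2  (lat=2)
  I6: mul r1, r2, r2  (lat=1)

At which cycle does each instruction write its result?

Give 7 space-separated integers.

I0 mul r1: issue@1 deps=(None,None) exec_start@1 write@2
I1 mul r1: issue@2 deps=(0,None) exec_start@2 write@5
I2 mul r2: issue@3 deps=(None,None) exec_start@3 write@5
I3 add r4: issue@4 deps=(2,2) exec_start@5 write@8
I4 add r4: issue@5 deps=(1,1) exec_start@5 write@6
I5 mul r1: issue@6 deps=(None,2) exec_start@6 write@8
I6 mul r1: issue@7 deps=(2,2) exec_start@7 write@8

Answer: 2 5 5 8 6 8 8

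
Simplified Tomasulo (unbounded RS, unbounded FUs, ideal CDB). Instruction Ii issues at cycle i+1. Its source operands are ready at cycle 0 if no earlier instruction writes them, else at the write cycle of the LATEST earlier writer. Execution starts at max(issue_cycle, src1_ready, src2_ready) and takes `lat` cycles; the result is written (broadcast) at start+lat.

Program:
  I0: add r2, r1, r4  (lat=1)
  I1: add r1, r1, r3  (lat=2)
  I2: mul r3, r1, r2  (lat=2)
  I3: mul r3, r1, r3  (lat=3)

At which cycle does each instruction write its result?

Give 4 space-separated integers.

I0 add r2: issue@1 deps=(None,None) exec_start@1 write@2
I1 add r1: issue@2 deps=(None,None) exec_start@2 write@4
I2 mul r3: issue@3 deps=(1,0) exec_start@4 write@6
I3 mul r3: issue@4 deps=(1,2) exec_start@6 write@9

Answer: 2 4 6 9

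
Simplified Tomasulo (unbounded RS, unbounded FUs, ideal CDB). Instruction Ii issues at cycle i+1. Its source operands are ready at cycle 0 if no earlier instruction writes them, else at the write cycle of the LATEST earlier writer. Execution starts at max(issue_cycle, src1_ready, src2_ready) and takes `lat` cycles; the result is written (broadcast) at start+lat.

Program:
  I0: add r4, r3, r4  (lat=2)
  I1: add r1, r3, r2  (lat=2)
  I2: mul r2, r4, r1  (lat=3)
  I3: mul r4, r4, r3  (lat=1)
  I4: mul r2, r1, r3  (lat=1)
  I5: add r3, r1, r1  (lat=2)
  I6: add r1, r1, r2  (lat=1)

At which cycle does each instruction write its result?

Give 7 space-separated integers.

I0 add r4: issue@1 deps=(None,None) exec_start@1 write@3
I1 add r1: issue@2 deps=(None,None) exec_start@2 write@4
I2 mul r2: issue@3 deps=(0,1) exec_start@4 write@7
I3 mul r4: issue@4 deps=(0,None) exec_start@4 write@5
I4 mul r2: issue@5 deps=(1,None) exec_start@5 write@6
I5 add r3: issue@6 deps=(1,1) exec_start@6 write@8
I6 add r1: issue@7 deps=(1,4) exec_start@7 write@8

Answer: 3 4 7 5 6 8 8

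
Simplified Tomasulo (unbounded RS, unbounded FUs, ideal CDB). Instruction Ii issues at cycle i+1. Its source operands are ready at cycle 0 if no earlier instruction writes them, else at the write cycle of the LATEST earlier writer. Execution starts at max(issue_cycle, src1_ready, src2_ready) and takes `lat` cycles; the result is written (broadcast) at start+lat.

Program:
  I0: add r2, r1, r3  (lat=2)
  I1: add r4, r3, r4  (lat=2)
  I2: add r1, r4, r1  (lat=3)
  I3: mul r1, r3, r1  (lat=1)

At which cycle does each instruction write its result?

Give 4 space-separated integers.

I0 add r2: issue@1 deps=(None,None) exec_start@1 write@3
I1 add r4: issue@2 deps=(None,None) exec_start@2 write@4
I2 add r1: issue@3 deps=(1,None) exec_start@4 write@7
I3 mul r1: issue@4 deps=(None,2) exec_start@7 write@8

Answer: 3 4 7 8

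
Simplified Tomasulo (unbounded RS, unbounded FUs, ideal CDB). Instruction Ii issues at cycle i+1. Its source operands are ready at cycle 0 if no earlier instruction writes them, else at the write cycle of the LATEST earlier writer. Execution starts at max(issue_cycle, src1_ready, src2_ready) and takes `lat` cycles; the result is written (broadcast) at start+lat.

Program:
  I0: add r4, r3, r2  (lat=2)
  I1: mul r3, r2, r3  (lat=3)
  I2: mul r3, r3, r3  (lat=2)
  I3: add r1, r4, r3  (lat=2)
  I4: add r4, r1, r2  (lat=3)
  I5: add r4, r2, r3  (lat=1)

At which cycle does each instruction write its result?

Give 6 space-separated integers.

Answer: 3 5 7 9 12 8

Derivation:
I0 add r4: issue@1 deps=(None,None) exec_start@1 write@3
I1 mul r3: issue@2 deps=(None,None) exec_start@2 write@5
I2 mul r3: issue@3 deps=(1,1) exec_start@5 write@7
I3 add r1: issue@4 deps=(0,2) exec_start@7 write@9
I4 add r4: issue@5 deps=(3,None) exec_start@9 write@12
I5 add r4: issue@6 deps=(None,2) exec_start@7 write@8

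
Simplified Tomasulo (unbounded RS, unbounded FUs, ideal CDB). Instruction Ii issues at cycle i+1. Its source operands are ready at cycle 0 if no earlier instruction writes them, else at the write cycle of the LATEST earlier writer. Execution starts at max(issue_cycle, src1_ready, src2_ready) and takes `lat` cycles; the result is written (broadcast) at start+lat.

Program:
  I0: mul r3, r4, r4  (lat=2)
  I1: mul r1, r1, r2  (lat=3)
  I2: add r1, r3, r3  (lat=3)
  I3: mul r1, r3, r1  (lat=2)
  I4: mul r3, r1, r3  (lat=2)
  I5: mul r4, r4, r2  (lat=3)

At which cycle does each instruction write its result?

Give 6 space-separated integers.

Answer: 3 5 6 8 10 9

Derivation:
I0 mul r3: issue@1 deps=(None,None) exec_start@1 write@3
I1 mul r1: issue@2 deps=(None,None) exec_start@2 write@5
I2 add r1: issue@3 deps=(0,0) exec_start@3 write@6
I3 mul r1: issue@4 deps=(0,2) exec_start@6 write@8
I4 mul r3: issue@5 deps=(3,0) exec_start@8 write@10
I5 mul r4: issue@6 deps=(None,None) exec_start@6 write@9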